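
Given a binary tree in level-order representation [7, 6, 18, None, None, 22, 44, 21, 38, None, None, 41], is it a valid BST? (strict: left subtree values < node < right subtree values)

Level-order array: [7, 6, 18, None, None, 22, 44, 21, 38, None, None, 41]
Validate using subtree bounds (lo, hi): at each node, require lo < value < hi,
then recurse left with hi=value and right with lo=value.
Preorder trace (stopping at first violation):
  at node 7 with bounds (-inf, +inf): OK
  at node 6 with bounds (-inf, 7): OK
  at node 18 with bounds (7, +inf): OK
  at node 22 with bounds (7, 18): VIOLATION
Node 22 violates its bound: not (7 < 22 < 18).
Result: Not a valid BST


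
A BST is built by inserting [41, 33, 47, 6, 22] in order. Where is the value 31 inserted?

Starting tree (level order): [41, 33, 47, 6, None, None, None, None, 22]
Insertion path: 41 -> 33 -> 6 -> 22
Result: insert 31 as right child of 22
Final tree (level order): [41, 33, 47, 6, None, None, None, None, 22, None, 31]


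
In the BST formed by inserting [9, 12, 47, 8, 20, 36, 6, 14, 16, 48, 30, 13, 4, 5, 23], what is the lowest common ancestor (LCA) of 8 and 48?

Tree insertion order: [9, 12, 47, 8, 20, 36, 6, 14, 16, 48, 30, 13, 4, 5, 23]
Tree (level-order array): [9, 8, 12, 6, None, None, 47, 4, None, 20, 48, None, 5, 14, 36, None, None, None, None, 13, 16, 30, None, None, None, None, None, 23]
In a BST, the LCA of p=8, q=48 is the first node v on the
root-to-leaf path with p <= v <= q (go left if both < v, right if both > v).
Walk from root:
  at 9: 8 <= 9 <= 48, this is the LCA
LCA = 9


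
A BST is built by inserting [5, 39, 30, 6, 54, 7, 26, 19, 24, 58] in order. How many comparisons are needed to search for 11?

Search path for 11: 5 -> 39 -> 30 -> 6 -> 7 -> 26 -> 19
Found: False
Comparisons: 7


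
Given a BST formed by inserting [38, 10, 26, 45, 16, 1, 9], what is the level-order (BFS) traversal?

Tree insertion order: [38, 10, 26, 45, 16, 1, 9]
Tree (level-order array): [38, 10, 45, 1, 26, None, None, None, 9, 16]
BFS from the root, enqueuing left then right child of each popped node:
  queue [38] -> pop 38, enqueue [10, 45], visited so far: [38]
  queue [10, 45] -> pop 10, enqueue [1, 26], visited so far: [38, 10]
  queue [45, 1, 26] -> pop 45, enqueue [none], visited so far: [38, 10, 45]
  queue [1, 26] -> pop 1, enqueue [9], visited so far: [38, 10, 45, 1]
  queue [26, 9] -> pop 26, enqueue [16], visited so far: [38, 10, 45, 1, 26]
  queue [9, 16] -> pop 9, enqueue [none], visited so far: [38, 10, 45, 1, 26, 9]
  queue [16] -> pop 16, enqueue [none], visited so far: [38, 10, 45, 1, 26, 9, 16]
Result: [38, 10, 45, 1, 26, 9, 16]


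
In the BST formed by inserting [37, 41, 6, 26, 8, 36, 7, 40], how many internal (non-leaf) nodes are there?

Tree built from: [37, 41, 6, 26, 8, 36, 7, 40]
Tree (level-order array): [37, 6, 41, None, 26, 40, None, 8, 36, None, None, 7]
Rule: An internal node has at least one child.
Per-node child counts:
  node 37: 2 child(ren)
  node 6: 1 child(ren)
  node 26: 2 child(ren)
  node 8: 1 child(ren)
  node 7: 0 child(ren)
  node 36: 0 child(ren)
  node 41: 1 child(ren)
  node 40: 0 child(ren)
Matching nodes: [37, 6, 26, 8, 41]
Count of internal (non-leaf) nodes: 5


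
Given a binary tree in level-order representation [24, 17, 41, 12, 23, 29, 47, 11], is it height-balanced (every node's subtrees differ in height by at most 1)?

Tree (level-order array): [24, 17, 41, 12, 23, 29, 47, 11]
Definition: a tree is height-balanced if, at every node, |h(left) - h(right)| <= 1 (empty subtree has height -1).
Bottom-up per-node check:
  node 11: h_left=-1, h_right=-1, diff=0 [OK], height=0
  node 12: h_left=0, h_right=-1, diff=1 [OK], height=1
  node 23: h_left=-1, h_right=-1, diff=0 [OK], height=0
  node 17: h_left=1, h_right=0, diff=1 [OK], height=2
  node 29: h_left=-1, h_right=-1, diff=0 [OK], height=0
  node 47: h_left=-1, h_right=-1, diff=0 [OK], height=0
  node 41: h_left=0, h_right=0, diff=0 [OK], height=1
  node 24: h_left=2, h_right=1, diff=1 [OK], height=3
All nodes satisfy the balance condition.
Result: Balanced


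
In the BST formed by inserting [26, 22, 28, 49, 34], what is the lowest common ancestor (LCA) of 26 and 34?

Tree insertion order: [26, 22, 28, 49, 34]
Tree (level-order array): [26, 22, 28, None, None, None, 49, 34]
In a BST, the LCA of p=26, q=34 is the first node v on the
root-to-leaf path with p <= v <= q (go left if both < v, right if both > v).
Walk from root:
  at 26: 26 <= 26 <= 34, this is the LCA
LCA = 26


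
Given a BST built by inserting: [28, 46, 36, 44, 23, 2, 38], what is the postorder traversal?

Tree insertion order: [28, 46, 36, 44, 23, 2, 38]
Tree (level-order array): [28, 23, 46, 2, None, 36, None, None, None, None, 44, 38]
Postorder traversal: [2, 23, 38, 44, 36, 46, 28]


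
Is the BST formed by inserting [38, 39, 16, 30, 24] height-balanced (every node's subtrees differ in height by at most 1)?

Tree (level-order array): [38, 16, 39, None, 30, None, None, 24]
Definition: a tree is height-balanced if, at every node, |h(left) - h(right)| <= 1 (empty subtree has height -1).
Bottom-up per-node check:
  node 24: h_left=-1, h_right=-1, diff=0 [OK], height=0
  node 30: h_left=0, h_right=-1, diff=1 [OK], height=1
  node 16: h_left=-1, h_right=1, diff=2 [FAIL (|-1-1|=2 > 1)], height=2
  node 39: h_left=-1, h_right=-1, diff=0 [OK], height=0
  node 38: h_left=2, h_right=0, diff=2 [FAIL (|2-0|=2 > 1)], height=3
Node 16 violates the condition: |-1 - 1| = 2 > 1.
Result: Not balanced


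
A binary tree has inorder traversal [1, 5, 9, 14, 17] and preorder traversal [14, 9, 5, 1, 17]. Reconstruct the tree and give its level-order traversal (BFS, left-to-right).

Inorder:  [1, 5, 9, 14, 17]
Preorder: [14, 9, 5, 1, 17]
Algorithm: preorder visits root first, so consume preorder in order;
for each root, split the current inorder slice at that value into
left-subtree inorder and right-subtree inorder, then recurse.
Recursive splits:
  root=14; inorder splits into left=[1, 5, 9], right=[17]
  root=9; inorder splits into left=[1, 5], right=[]
  root=5; inorder splits into left=[1], right=[]
  root=1; inorder splits into left=[], right=[]
  root=17; inorder splits into left=[], right=[]
Reconstructed level-order: [14, 9, 17, 5, 1]


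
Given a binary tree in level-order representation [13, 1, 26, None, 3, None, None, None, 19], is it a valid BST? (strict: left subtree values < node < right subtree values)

Level-order array: [13, 1, 26, None, 3, None, None, None, 19]
Validate using subtree bounds (lo, hi): at each node, require lo < value < hi,
then recurse left with hi=value and right with lo=value.
Preorder trace (stopping at first violation):
  at node 13 with bounds (-inf, +inf): OK
  at node 1 with bounds (-inf, 13): OK
  at node 3 with bounds (1, 13): OK
  at node 19 with bounds (3, 13): VIOLATION
Node 19 violates its bound: not (3 < 19 < 13).
Result: Not a valid BST


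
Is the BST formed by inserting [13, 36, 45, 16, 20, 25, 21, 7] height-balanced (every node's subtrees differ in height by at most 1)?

Tree (level-order array): [13, 7, 36, None, None, 16, 45, None, 20, None, None, None, 25, 21]
Definition: a tree is height-balanced if, at every node, |h(left) - h(right)| <= 1 (empty subtree has height -1).
Bottom-up per-node check:
  node 7: h_left=-1, h_right=-1, diff=0 [OK], height=0
  node 21: h_left=-1, h_right=-1, diff=0 [OK], height=0
  node 25: h_left=0, h_right=-1, diff=1 [OK], height=1
  node 20: h_left=-1, h_right=1, diff=2 [FAIL (|-1-1|=2 > 1)], height=2
  node 16: h_left=-1, h_right=2, diff=3 [FAIL (|-1-2|=3 > 1)], height=3
  node 45: h_left=-1, h_right=-1, diff=0 [OK], height=0
  node 36: h_left=3, h_right=0, diff=3 [FAIL (|3-0|=3 > 1)], height=4
  node 13: h_left=0, h_right=4, diff=4 [FAIL (|0-4|=4 > 1)], height=5
Node 20 violates the condition: |-1 - 1| = 2 > 1.
Result: Not balanced


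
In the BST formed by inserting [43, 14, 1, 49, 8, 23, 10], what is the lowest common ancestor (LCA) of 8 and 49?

Tree insertion order: [43, 14, 1, 49, 8, 23, 10]
Tree (level-order array): [43, 14, 49, 1, 23, None, None, None, 8, None, None, None, 10]
In a BST, the LCA of p=8, q=49 is the first node v on the
root-to-leaf path with p <= v <= q (go left if both < v, right if both > v).
Walk from root:
  at 43: 8 <= 43 <= 49, this is the LCA
LCA = 43


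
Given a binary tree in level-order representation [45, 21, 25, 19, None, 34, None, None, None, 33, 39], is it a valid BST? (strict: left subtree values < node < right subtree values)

Level-order array: [45, 21, 25, 19, None, 34, None, None, None, 33, 39]
Validate using subtree bounds (lo, hi): at each node, require lo < value < hi,
then recurse left with hi=value and right with lo=value.
Preorder trace (stopping at first violation):
  at node 45 with bounds (-inf, +inf): OK
  at node 21 with bounds (-inf, 45): OK
  at node 19 with bounds (-inf, 21): OK
  at node 25 with bounds (45, +inf): VIOLATION
Node 25 violates its bound: not (45 < 25 < +inf).
Result: Not a valid BST


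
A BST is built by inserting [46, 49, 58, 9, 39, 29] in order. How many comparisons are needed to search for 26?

Search path for 26: 46 -> 9 -> 39 -> 29
Found: False
Comparisons: 4


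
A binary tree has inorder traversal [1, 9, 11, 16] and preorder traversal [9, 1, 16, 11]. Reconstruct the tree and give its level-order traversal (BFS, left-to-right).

Inorder:  [1, 9, 11, 16]
Preorder: [9, 1, 16, 11]
Algorithm: preorder visits root first, so consume preorder in order;
for each root, split the current inorder slice at that value into
left-subtree inorder and right-subtree inorder, then recurse.
Recursive splits:
  root=9; inorder splits into left=[1], right=[11, 16]
  root=1; inorder splits into left=[], right=[]
  root=16; inorder splits into left=[11], right=[]
  root=11; inorder splits into left=[], right=[]
Reconstructed level-order: [9, 1, 16, 11]


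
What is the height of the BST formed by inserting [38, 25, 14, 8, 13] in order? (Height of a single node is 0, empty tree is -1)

Insertion order: [38, 25, 14, 8, 13]
Tree (level-order array): [38, 25, None, 14, None, 8, None, None, 13]
Compute height bottom-up (empty subtree = -1):
  height(13) = 1 + max(-1, -1) = 0
  height(8) = 1 + max(-1, 0) = 1
  height(14) = 1 + max(1, -1) = 2
  height(25) = 1 + max(2, -1) = 3
  height(38) = 1 + max(3, -1) = 4
Height = 4


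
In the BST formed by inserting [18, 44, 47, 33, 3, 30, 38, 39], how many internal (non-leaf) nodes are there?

Tree built from: [18, 44, 47, 33, 3, 30, 38, 39]
Tree (level-order array): [18, 3, 44, None, None, 33, 47, 30, 38, None, None, None, None, None, 39]
Rule: An internal node has at least one child.
Per-node child counts:
  node 18: 2 child(ren)
  node 3: 0 child(ren)
  node 44: 2 child(ren)
  node 33: 2 child(ren)
  node 30: 0 child(ren)
  node 38: 1 child(ren)
  node 39: 0 child(ren)
  node 47: 0 child(ren)
Matching nodes: [18, 44, 33, 38]
Count of internal (non-leaf) nodes: 4


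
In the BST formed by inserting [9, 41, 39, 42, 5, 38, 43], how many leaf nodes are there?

Tree built from: [9, 41, 39, 42, 5, 38, 43]
Tree (level-order array): [9, 5, 41, None, None, 39, 42, 38, None, None, 43]
Rule: A leaf has 0 children.
Per-node child counts:
  node 9: 2 child(ren)
  node 5: 0 child(ren)
  node 41: 2 child(ren)
  node 39: 1 child(ren)
  node 38: 0 child(ren)
  node 42: 1 child(ren)
  node 43: 0 child(ren)
Matching nodes: [5, 38, 43]
Count of leaf nodes: 3


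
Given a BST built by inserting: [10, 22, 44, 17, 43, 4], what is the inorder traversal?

Tree insertion order: [10, 22, 44, 17, 43, 4]
Tree (level-order array): [10, 4, 22, None, None, 17, 44, None, None, 43]
Inorder traversal: [4, 10, 17, 22, 43, 44]


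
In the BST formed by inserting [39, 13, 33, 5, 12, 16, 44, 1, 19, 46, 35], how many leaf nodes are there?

Tree built from: [39, 13, 33, 5, 12, 16, 44, 1, 19, 46, 35]
Tree (level-order array): [39, 13, 44, 5, 33, None, 46, 1, 12, 16, 35, None, None, None, None, None, None, None, 19]
Rule: A leaf has 0 children.
Per-node child counts:
  node 39: 2 child(ren)
  node 13: 2 child(ren)
  node 5: 2 child(ren)
  node 1: 0 child(ren)
  node 12: 0 child(ren)
  node 33: 2 child(ren)
  node 16: 1 child(ren)
  node 19: 0 child(ren)
  node 35: 0 child(ren)
  node 44: 1 child(ren)
  node 46: 0 child(ren)
Matching nodes: [1, 12, 19, 35, 46]
Count of leaf nodes: 5


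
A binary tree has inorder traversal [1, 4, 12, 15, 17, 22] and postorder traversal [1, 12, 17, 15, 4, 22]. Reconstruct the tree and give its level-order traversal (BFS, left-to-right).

Inorder:   [1, 4, 12, 15, 17, 22]
Postorder: [1, 12, 17, 15, 4, 22]
Algorithm: postorder visits root last, so walk postorder right-to-left;
each value is the root of the current inorder slice — split it at that
value, recurse on the right subtree first, then the left.
Recursive splits:
  root=22; inorder splits into left=[1, 4, 12, 15, 17], right=[]
  root=4; inorder splits into left=[1], right=[12, 15, 17]
  root=15; inorder splits into left=[12], right=[17]
  root=17; inorder splits into left=[], right=[]
  root=12; inorder splits into left=[], right=[]
  root=1; inorder splits into left=[], right=[]
Reconstructed level-order: [22, 4, 1, 15, 12, 17]


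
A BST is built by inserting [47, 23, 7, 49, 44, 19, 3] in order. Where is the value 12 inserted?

Starting tree (level order): [47, 23, 49, 7, 44, None, None, 3, 19]
Insertion path: 47 -> 23 -> 7 -> 19
Result: insert 12 as left child of 19
Final tree (level order): [47, 23, 49, 7, 44, None, None, 3, 19, None, None, None, None, 12]


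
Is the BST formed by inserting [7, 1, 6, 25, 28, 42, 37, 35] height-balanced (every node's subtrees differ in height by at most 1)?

Tree (level-order array): [7, 1, 25, None, 6, None, 28, None, None, None, 42, 37, None, 35]
Definition: a tree is height-balanced if, at every node, |h(left) - h(right)| <= 1 (empty subtree has height -1).
Bottom-up per-node check:
  node 6: h_left=-1, h_right=-1, diff=0 [OK], height=0
  node 1: h_left=-1, h_right=0, diff=1 [OK], height=1
  node 35: h_left=-1, h_right=-1, diff=0 [OK], height=0
  node 37: h_left=0, h_right=-1, diff=1 [OK], height=1
  node 42: h_left=1, h_right=-1, diff=2 [FAIL (|1--1|=2 > 1)], height=2
  node 28: h_left=-1, h_right=2, diff=3 [FAIL (|-1-2|=3 > 1)], height=3
  node 25: h_left=-1, h_right=3, diff=4 [FAIL (|-1-3|=4 > 1)], height=4
  node 7: h_left=1, h_right=4, diff=3 [FAIL (|1-4|=3 > 1)], height=5
Node 42 violates the condition: |1 - -1| = 2 > 1.
Result: Not balanced


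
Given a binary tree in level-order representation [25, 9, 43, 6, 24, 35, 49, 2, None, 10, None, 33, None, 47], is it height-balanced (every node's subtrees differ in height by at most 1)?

Tree (level-order array): [25, 9, 43, 6, 24, 35, 49, 2, None, 10, None, 33, None, 47]
Definition: a tree is height-balanced if, at every node, |h(left) - h(right)| <= 1 (empty subtree has height -1).
Bottom-up per-node check:
  node 2: h_left=-1, h_right=-1, diff=0 [OK], height=0
  node 6: h_left=0, h_right=-1, diff=1 [OK], height=1
  node 10: h_left=-1, h_right=-1, diff=0 [OK], height=0
  node 24: h_left=0, h_right=-1, diff=1 [OK], height=1
  node 9: h_left=1, h_right=1, diff=0 [OK], height=2
  node 33: h_left=-1, h_right=-1, diff=0 [OK], height=0
  node 35: h_left=0, h_right=-1, diff=1 [OK], height=1
  node 47: h_left=-1, h_right=-1, diff=0 [OK], height=0
  node 49: h_left=0, h_right=-1, diff=1 [OK], height=1
  node 43: h_left=1, h_right=1, diff=0 [OK], height=2
  node 25: h_left=2, h_right=2, diff=0 [OK], height=3
All nodes satisfy the balance condition.
Result: Balanced


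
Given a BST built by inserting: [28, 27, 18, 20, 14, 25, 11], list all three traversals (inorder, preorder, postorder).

Tree insertion order: [28, 27, 18, 20, 14, 25, 11]
Tree (level-order array): [28, 27, None, 18, None, 14, 20, 11, None, None, 25]
Inorder (L, root, R): [11, 14, 18, 20, 25, 27, 28]
Preorder (root, L, R): [28, 27, 18, 14, 11, 20, 25]
Postorder (L, R, root): [11, 14, 25, 20, 18, 27, 28]


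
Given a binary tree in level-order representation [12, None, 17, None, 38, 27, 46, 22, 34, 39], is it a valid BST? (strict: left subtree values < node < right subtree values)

Level-order array: [12, None, 17, None, 38, 27, 46, 22, 34, 39]
Validate using subtree bounds (lo, hi): at each node, require lo < value < hi,
then recurse left with hi=value and right with lo=value.
Preorder trace (stopping at first violation):
  at node 12 with bounds (-inf, +inf): OK
  at node 17 with bounds (12, +inf): OK
  at node 38 with bounds (17, +inf): OK
  at node 27 with bounds (17, 38): OK
  at node 22 with bounds (17, 27): OK
  at node 34 with bounds (27, 38): OK
  at node 46 with bounds (38, +inf): OK
  at node 39 with bounds (38, 46): OK
No violation found at any node.
Result: Valid BST


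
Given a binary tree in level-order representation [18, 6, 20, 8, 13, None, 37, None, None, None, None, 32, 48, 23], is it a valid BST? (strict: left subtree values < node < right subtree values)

Level-order array: [18, 6, 20, 8, 13, None, 37, None, None, None, None, 32, 48, 23]
Validate using subtree bounds (lo, hi): at each node, require lo < value < hi,
then recurse left with hi=value and right with lo=value.
Preorder trace (stopping at first violation):
  at node 18 with bounds (-inf, +inf): OK
  at node 6 with bounds (-inf, 18): OK
  at node 8 with bounds (-inf, 6): VIOLATION
Node 8 violates its bound: not (-inf < 8 < 6).
Result: Not a valid BST


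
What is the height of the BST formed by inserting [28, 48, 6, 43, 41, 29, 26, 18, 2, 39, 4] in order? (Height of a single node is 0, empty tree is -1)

Insertion order: [28, 48, 6, 43, 41, 29, 26, 18, 2, 39, 4]
Tree (level-order array): [28, 6, 48, 2, 26, 43, None, None, 4, 18, None, 41, None, None, None, None, None, 29, None, None, 39]
Compute height bottom-up (empty subtree = -1):
  height(4) = 1 + max(-1, -1) = 0
  height(2) = 1 + max(-1, 0) = 1
  height(18) = 1 + max(-1, -1) = 0
  height(26) = 1 + max(0, -1) = 1
  height(6) = 1 + max(1, 1) = 2
  height(39) = 1 + max(-1, -1) = 0
  height(29) = 1 + max(-1, 0) = 1
  height(41) = 1 + max(1, -1) = 2
  height(43) = 1 + max(2, -1) = 3
  height(48) = 1 + max(3, -1) = 4
  height(28) = 1 + max(2, 4) = 5
Height = 5


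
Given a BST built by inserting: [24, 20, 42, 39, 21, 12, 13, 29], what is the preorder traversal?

Tree insertion order: [24, 20, 42, 39, 21, 12, 13, 29]
Tree (level-order array): [24, 20, 42, 12, 21, 39, None, None, 13, None, None, 29]
Preorder traversal: [24, 20, 12, 13, 21, 42, 39, 29]


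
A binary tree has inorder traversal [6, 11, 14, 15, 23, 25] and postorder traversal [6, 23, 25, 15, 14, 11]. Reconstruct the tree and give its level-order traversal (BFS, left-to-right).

Inorder:   [6, 11, 14, 15, 23, 25]
Postorder: [6, 23, 25, 15, 14, 11]
Algorithm: postorder visits root last, so walk postorder right-to-left;
each value is the root of the current inorder slice — split it at that
value, recurse on the right subtree first, then the left.
Recursive splits:
  root=11; inorder splits into left=[6], right=[14, 15, 23, 25]
  root=14; inorder splits into left=[], right=[15, 23, 25]
  root=15; inorder splits into left=[], right=[23, 25]
  root=25; inorder splits into left=[23], right=[]
  root=23; inorder splits into left=[], right=[]
  root=6; inorder splits into left=[], right=[]
Reconstructed level-order: [11, 6, 14, 15, 25, 23]


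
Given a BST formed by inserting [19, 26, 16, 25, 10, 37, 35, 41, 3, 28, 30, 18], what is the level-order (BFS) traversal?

Tree insertion order: [19, 26, 16, 25, 10, 37, 35, 41, 3, 28, 30, 18]
Tree (level-order array): [19, 16, 26, 10, 18, 25, 37, 3, None, None, None, None, None, 35, 41, None, None, 28, None, None, None, None, 30]
BFS from the root, enqueuing left then right child of each popped node:
  queue [19] -> pop 19, enqueue [16, 26], visited so far: [19]
  queue [16, 26] -> pop 16, enqueue [10, 18], visited so far: [19, 16]
  queue [26, 10, 18] -> pop 26, enqueue [25, 37], visited so far: [19, 16, 26]
  queue [10, 18, 25, 37] -> pop 10, enqueue [3], visited so far: [19, 16, 26, 10]
  queue [18, 25, 37, 3] -> pop 18, enqueue [none], visited so far: [19, 16, 26, 10, 18]
  queue [25, 37, 3] -> pop 25, enqueue [none], visited so far: [19, 16, 26, 10, 18, 25]
  queue [37, 3] -> pop 37, enqueue [35, 41], visited so far: [19, 16, 26, 10, 18, 25, 37]
  queue [3, 35, 41] -> pop 3, enqueue [none], visited so far: [19, 16, 26, 10, 18, 25, 37, 3]
  queue [35, 41] -> pop 35, enqueue [28], visited so far: [19, 16, 26, 10, 18, 25, 37, 3, 35]
  queue [41, 28] -> pop 41, enqueue [none], visited so far: [19, 16, 26, 10, 18, 25, 37, 3, 35, 41]
  queue [28] -> pop 28, enqueue [30], visited so far: [19, 16, 26, 10, 18, 25, 37, 3, 35, 41, 28]
  queue [30] -> pop 30, enqueue [none], visited so far: [19, 16, 26, 10, 18, 25, 37, 3, 35, 41, 28, 30]
Result: [19, 16, 26, 10, 18, 25, 37, 3, 35, 41, 28, 30]


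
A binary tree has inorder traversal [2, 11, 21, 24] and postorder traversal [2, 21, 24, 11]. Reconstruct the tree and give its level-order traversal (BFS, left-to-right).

Inorder:   [2, 11, 21, 24]
Postorder: [2, 21, 24, 11]
Algorithm: postorder visits root last, so walk postorder right-to-left;
each value is the root of the current inorder slice — split it at that
value, recurse on the right subtree first, then the left.
Recursive splits:
  root=11; inorder splits into left=[2], right=[21, 24]
  root=24; inorder splits into left=[21], right=[]
  root=21; inorder splits into left=[], right=[]
  root=2; inorder splits into left=[], right=[]
Reconstructed level-order: [11, 2, 24, 21]


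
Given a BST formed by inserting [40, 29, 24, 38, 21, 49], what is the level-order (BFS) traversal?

Tree insertion order: [40, 29, 24, 38, 21, 49]
Tree (level-order array): [40, 29, 49, 24, 38, None, None, 21]
BFS from the root, enqueuing left then right child of each popped node:
  queue [40] -> pop 40, enqueue [29, 49], visited so far: [40]
  queue [29, 49] -> pop 29, enqueue [24, 38], visited so far: [40, 29]
  queue [49, 24, 38] -> pop 49, enqueue [none], visited so far: [40, 29, 49]
  queue [24, 38] -> pop 24, enqueue [21], visited so far: [40, 29, 49, 24]
  queue [38, 21] -> pop 38, enqueue [none], visited so far: [40, 29, 49, 24, 38]
  queue [21] -> pop 21, enqueue [none], visited so far: [40, 29, 49, 24, 38, 21]
Result: [40, 29, 49, 24, 38, 21]


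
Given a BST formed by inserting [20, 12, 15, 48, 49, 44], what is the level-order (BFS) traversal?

Tree insertion order: [20, 12, 15, 48, 49, 44]
Tree (level-order array): [20, 12, 48, None, 15, 44, 49]
BFS from the root, enqueuing left then right child of each popped node:
  queue [20] -> pop 20, enqueue [12, 48], visited so far: [20]
  queue [12, 48] -> pop 12, enqueue [15], visited so far: [20, 12]
  queue [48, 15] -> pop 48, enqueue [44, 49], visited so far: [20, 12, 48]
  queue [15, 44, 49] -> pop 15, enqueue [none], visited so far: [20, 12, 48, 15]
  queue [44, 49] -> pop 44, enqueue [none], visited so far: [20, 12, 48, 15, 44]
  queue [49] -> pop 49, enqueue [none], visited so far: [20, 12, 48, 15, 44, 49]
Result: [20, 12, 48, 15, 44, 49]


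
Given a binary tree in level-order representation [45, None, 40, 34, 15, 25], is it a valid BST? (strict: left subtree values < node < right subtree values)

Level-order array: [45, None, 40, 34, 15, 25]
Validate using subtree bounds (lo, hi): at each node, require lo < value < hi,
then recurse left with hi=value and right with lo=value.
Preorder trace (stopping at first violation):
  at node 45 with bounds (-inf, +inf): OK
  at node 40 with bounds (45, +inf): VIOLATION
Node 40 violates its bound: not (45 < 40 < +inf).
Result: Not a valid BST


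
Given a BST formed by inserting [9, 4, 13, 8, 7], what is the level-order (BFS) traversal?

Tree insertion order: [9, 4, 13, 8, 7]
Tree (level-order array): [9, 4, 13, None, 8, None, None, 7]
BFS from the root, enqueuing left then right child of each popped node:
  queue [9] -> pop 9, enqueue [4, 13], visited so far: [9]
  queue [4, 13] -> pop 4, enqueue [8], visited so far: [9, 4]
  queue [13, 8] -> pop 13, enqueue [none], visited so far: [9, 4, 13]
  queue [8] -> pop 8, enqueue [7], visited so far: [9, 4, 13, 8]
  queue [7] -> pop 7, enqueue [none], visited so far: [9, 4, 13, 8, 7]
Result: [9, 4, 13, 8, 7]


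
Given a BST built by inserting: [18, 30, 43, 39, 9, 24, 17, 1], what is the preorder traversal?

Tree insertion order: [18, 30, 43, 39, 9, 24, 17, 1]
Tree (level-order array): [18, 9, 30, 1, 17, 24, 43, None, None, None, None, None, None, 39]
Preorder traversal: [18, 9, 1, 17, 30, 24, 43, 39]


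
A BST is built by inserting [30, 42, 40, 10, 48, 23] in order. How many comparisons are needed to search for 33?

Search path for 33: 30 -> 42 -> 40
Found: False
Comparisons: 3


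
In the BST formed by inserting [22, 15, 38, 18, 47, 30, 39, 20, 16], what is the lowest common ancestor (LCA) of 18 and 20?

Tree insertion order: [22, 15, 38, 18, 47, 30, 39, 20, 16]
Tree (level-order array): [22, 15, 38, None, 18, 30, 47, 16, 20, None, None, 39]
In a BST, the LCA of p=18, q=20 is the first node v on the
root-to-leaf path with p <= v <= q (go left if both < v, right if both > v).
Walk from root:
  at 22: both 18 and 20 < 22, go left
  at 15: both 18 and 20 > 15, go right
  at 18: 18 <= 18 <= 20, this is the LCA
LCA = 18


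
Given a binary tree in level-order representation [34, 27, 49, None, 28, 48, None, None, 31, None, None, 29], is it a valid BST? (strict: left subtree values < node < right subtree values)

Level-order array: [34, 27, 49, None, 28, 48, None, None, 31, None, None, 29]
Validate using subtree bounds (lo, hi): at each node, require lo < value < hi,
then recurse left with hi=value and right with lo=value.
Preorder trace (stopping at first violation):
  at node 34 with bounds (-inf, +inf): OK
  at node 27 with bounds (-inf, 34): OK
  at node 28 with bounds (27, 34): OK
  at node 31 with bounds (28, 34): OK
  at node 29 with bounds (28, 31): OK
  at node 49 with bounds (34, +inf): OK
  at node 48 with bounds (34, 49): OK
No violation found at any node.
Result: Valid BST


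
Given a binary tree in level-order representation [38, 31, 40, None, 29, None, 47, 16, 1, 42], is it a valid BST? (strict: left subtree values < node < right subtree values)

Level-order array: [38, 31, 40, None, 29, None, 47, 16, 1, 42]
Validate using subtree bounds (lo, hi): at each node, require lo < value < hi,
then recurse left with hi=value and right with lo=value.
Preorder trace (stopping at first violation):
  at node 38 with bounds (-inf, +inf): OK
  at node 31 with bounds (-inf, 38): OK
  at node 29 with bounds (31, 38): VIOLATION
Node 29 violates its bound: not (31 < 29 < 38).
Result: Not a valid BST


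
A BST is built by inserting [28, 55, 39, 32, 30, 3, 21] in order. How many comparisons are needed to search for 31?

Search path for 31: 28 -> 55 -> 39 -> 32 -> 30
Found: False
Comparisons: 5


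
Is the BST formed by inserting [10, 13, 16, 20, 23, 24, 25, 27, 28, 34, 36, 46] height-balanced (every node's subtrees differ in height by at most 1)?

Tree (level-order array): [10, None, 13, None, 16, None, 20, None, 23, None, 24, None, 25, None, 27, None, 28, None, 34, None, 36, None, 46]
Definition: a tree is height-balanced if, at every node, |h(left) - h(right)| <= 1 (empty subtree has height -1).
Bottom-up per-node check:
  node 46: h_left=-1, h_right=-1, diff=0 [OK], height=0
  node 36: h_left=-1, h_right=0, diff=1 [OK], height=1
  node 34: h_left=-1, h_right=1, diff=2 [FAIL (|-1-1|=2 > 1)], height=2
  node 28: h_left=-1, h_right=2, diff=3 [FAIL (|-1-2|=3 > 1)], height=3
  node 27: h_left=-1, h_right=3, diff=4 [FAIL (|-1-3|=4 > 1)], height=4
  node 25: h_left=-1, h_right=4, diff=5 [FAIL (|-1-4|=5 > 1)], height=5
  node 24: h_left=-1, h_right=5, diff=6 [FAIL (|-1-5|=6 > 1)], height=6
  node 23: h_left=-1, h_right=6, diff=7 [FAIL (|-1-6|=7 > 1)], height=7
  node 20: h_left=-1, h_right=7, diff=8 [FAIL (|-1-7|=8 > 1)], height=8
  node 16: h_left=-1, h_right=8, diff=9 [FAIL (|-1-8|=9 > 1)], height=9
  node 13: h_left=-1, h_right=9, diff=10 [FAIL (|-1-9|=10 > 1)], height=10
  node 10: h_left=-1, h_right=10, diff=11 [FAIL (|-1-10|=11 > 1)], height=11
Node 34 violates the condition: |-1 - 1| = 2 > 1.
Result: Not balanced


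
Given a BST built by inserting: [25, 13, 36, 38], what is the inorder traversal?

Tree insertion order: [25, 13, 36, 38]
Tree (level-order array): [25, 13, 36, None, None, None, 38]
Inorder traversal: [13, 25, 36, 38]


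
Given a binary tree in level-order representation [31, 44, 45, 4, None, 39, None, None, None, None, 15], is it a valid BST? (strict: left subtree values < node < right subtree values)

Level-order array: [31, 44, 45, 4, None, 39, None, None, None, None, 15]
Validate using subtree bounds (lo, hi): at each node, require lo < value < hi,
then recurse left with hi=value and right with lo=value.
Preorder trace (stopping at first violation):
  at node 31 with bounds (-inf, +inf): OK
  at node 44 with bounds (-inf, 31): VIOLATION
Node 44 violates its bound: not (-inf < 44 < 31).
Result: Not a valid BST


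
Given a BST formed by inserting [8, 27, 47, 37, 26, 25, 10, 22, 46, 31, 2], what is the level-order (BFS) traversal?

Tree insertion order: [8, 27, 47, 37, 26, 25, 10, 22, 46, 31, 2]
Tree (level-order array): [8, 2, 27, None, None, 26, 47, 25, None, 37, None, 10, None, 31, 46, None, 22]
BFS from the root, enqueuing left then right child of each popped node:
  queue [8] -> pop 8, enqueue [2, 27], visited so far: [8]
  queue [2, 27] -> pop 2, enqueue [none], visited so far: [8, 2]
  queue [27] -> pop 27, enqueue [26, 47], visited so far: [8, 2, 27]
  queue [26, 47] -> pop 26, enqueue [25], visited so far: [8, 2, 27, 26]
  queue [47, 25] -> pop 47, enqueue [37], visited so far: [8, 2, 27, 26, 47]
  queue [25, 37] -> pop 25, enqueue [10], visited so far: [8, 2, 27, 26, 47, 25]
  queue [37, 10] -> pop 37, enqueue [31, 46], visited so far: [8, 2, 27, 26, 47, 25, 37]
  queue [10, 31, 46] -> pop 10, enqueue [22], visited so far: [8, 2, 27, 26, 47, 25, 37, 10]
  queue [31, 46, 22] -> pop 31, enqueue [none], visited so far: [8, 2, 27, 26, 47, 25, 37, 10, 31]
  queue [46, 22] -> pop 46, enqueue [none], visited so far: [8, 2, 27, 26, 47, 25, 37, 10, 31, 46]
  queue [22] -> pop 22, enqueue [none], visited so far: [8, 2, 27, 26, 47, 25, 37, 10, 31, 46, 22]
Result: [8, 2, 27, 26, 47, 25, 37, 10, 31, 46, 22]


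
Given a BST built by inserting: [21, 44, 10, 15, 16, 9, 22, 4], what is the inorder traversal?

Tree insertion order: [21, 44, 10, 15, 16, 9, 22, 4]
Tree (level-order array): [21, 10, 44, 9, 15, 22, None, 4, None, None, 16]
Inorder traversal: [4, 9, 10, 15, 16, 21, 22, 44]


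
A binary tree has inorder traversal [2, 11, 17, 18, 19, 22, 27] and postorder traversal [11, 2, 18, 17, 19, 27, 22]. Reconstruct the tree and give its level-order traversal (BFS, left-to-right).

Inorder:   [2, 11, 17, 18, 19, 22, 27]
Postorder: [11, 2, 18, 17, 19, 27, 22]
Algorithm: postorder visits root last, so walk postorder right-to-left;
each value is the root of the current inorder slice — split it at that
value, recurse on the right subtree first, then the left.
Recursive splits:
  root=22; inorder splits into left=[2, 11, 17, 18, 19], right=[27]
  root=27; inorder splits into left=[], right=[]
  root=19; inorder splits into left=[2, 11, 17, 18], right=[]
  root=17; inorder splits into left=[2, 11], right=[18]
  root=18; inorder splits into left=[], right=[]
  root=2; inorder splits into left=[], right=[11]
  root=11; inorder splits into left=[], right=[]
Reconstructed level-order: [22, 19, 27, 17, 2, 18, 11]


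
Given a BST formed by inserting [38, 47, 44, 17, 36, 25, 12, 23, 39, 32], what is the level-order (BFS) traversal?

Tree insertion order: [38, 47, 44, 17, 36, 25, 12, 23, 39, 32]
Tree (level-order array): [38, 17, 47, 12, 36, 44, None, None, None, 25, None, 39, None, 23, 32]
BFS from the root, enqueuing left then right child of each popped node:
  queue [38] -> pop 38, enqueue [17, 47], visited so far: [38]
  queue [17, 47] -> pop 17, enqueue [12, 36], visited so far: [38, 17]
  queue [47, 12, 36] -> pop 47, enqueue [44], visited so far: [38, 17, 47]
  queue [12, 36, 44] -> pop 12, enqueue [none], visited so far: [38, 17, 47, 12]
  queue [36, 44] -> pop 36, enqueue [25], visited so far: [38, 17, 47, 12, 36]
  queue [44, 25] -> pop 44, enqueue [39], visited so far: [38, 17, 47, 12, 36, 44]
  queue [25, 39] -> pop 25, enqueue [23, 32], visited so far: [38, 17, 47, 12, 36, 44, 25]
  queue [39, 23, 32] -> pop 39, enqueue [none], visited so far: [38, 17, 47, 12, 36, 44, 25, 39]
  queue [23, 32] -> pop 23, enqueue [none], visited so far: [38, 17, 47, 12, 36, 44, 25, 39, 23]
  queue [32] -> pop 32, enqueue [none], visited so far: [38, 17, 47, 12, 36, 44, 25, 39, 23, 32]
Result: [38, 17, 47, 12, 36, 44, 25, 39, 23, 32]


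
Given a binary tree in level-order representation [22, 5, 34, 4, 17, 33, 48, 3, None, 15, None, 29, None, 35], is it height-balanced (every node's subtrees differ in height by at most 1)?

Tree (level-order array): [22, 5, 34, 4, 17, 33, 48, 3, None, 15, None, 29, None, 35]
Definition: a tree is height-balanced if, at every node, |h(left) - h(right)| <= 1 (empty subtree has height -1).
Bottom-up per-node check:
  node 3: h_left=-1, h_right=-1, diff=0 [OK], height=0
  node 4: h_left=0, h_right=-1, diff=1 [OK], height=1
  node 15: h_left=-1, h_right=-1, diff=0 [OK], height=0
  node 17: h_left=0, h_right=-1, diff=1 [OK], height=1
  node 5: h_left=1, h_right=1, diff=0 [OK], height=2
  node 29: h_left=-1, h_right=-1, diff=0 [OK], height=0
  node 33: h_left=0, h_right=-1, diff=1 [OK], height=1
  node 35: h_left=-1, h_right=-1, diff=0 [OK], height=0
  node 48: h_left=0, h_right=-1, diff=1 [OK], height=1
  node 34: h_left=1, h_right=1, diff=0 [OK], height=2
  node 22: h_left=2, h_right=2, diff=0 [OK], height=3
All nodes satisfy the balance condition.
Result: Balanced


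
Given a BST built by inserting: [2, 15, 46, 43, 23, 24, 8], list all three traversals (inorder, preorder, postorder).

Tree insertion order: [2, 15, 46, 43, 23, 24, 8]
Tree (level-order array): [2, None, 15, 8, 46, None, None, 43, None, 23, None, None, 24]
Inorder (L, root, R): [2, 8, 15, 23, 24, 43, 46]
Preorder (root, L, R): [2, 15, 8, 46, 43, 23, 24]
Postorder (L, R, root): [8, 24, 23, 43, 46, 15, 2]


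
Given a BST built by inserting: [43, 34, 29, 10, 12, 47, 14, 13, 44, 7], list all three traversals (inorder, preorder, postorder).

Tree insertion order: [43, 34, 29, 10, 12, 47, 14, 13, 44, 7]
Tree (level-order array): [43, 34, 47, 29, None, 44, None, 10, None, None, None, 7, 12, None, None, None, 14, 13]
Inorder (L, root, R): [7, 10, 12, 13, 14, 29, 34, 43, 44, 47]
Preorder (root, L, R): [43, 34, 29, 10, 7, 12, 14, 13, 47, 44]
Postorder (L, R, root): [7, 13, 14, 12, 10, 29, 34, 44, 47, 43]


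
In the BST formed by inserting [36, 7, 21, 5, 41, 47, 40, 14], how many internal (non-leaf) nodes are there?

Tree built from: [36, 7, 21, 5, 41, 47, 40, 14]
Tree (level-order array): [36, 7, 41, 5, 21, 40, 47, None, None, 14]
Rule: An internal node has at least one child.
Per-node child counts:
  node 36: 2 child(ren)
  node 7: 2 child(ren)
  node 5: 0 child(ren)
  node 21: 1 child(ren)
  node 14: 0 child(ren)
  node 41: 2 child(ren)
  node 40: 0 child(ren)
  node 47: 0 child(ren)
Matching nodes: [36, 7, 21, 41]
Count of internal (non-leaf) nodes: 4


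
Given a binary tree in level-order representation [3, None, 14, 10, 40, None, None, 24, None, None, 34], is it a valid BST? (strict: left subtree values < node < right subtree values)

Level-order array: [3, None, 14, 10, 40, None, None, 24, None, None, 34]
Validate using subtree bounds (lo, hi): at each node, require lo < value < hi,
then recurse left with hi=value and right with lo=value.
Preorder trace (stopping at first violation):
  at node 3 with bounds (-inf, +inf): OK
  at node 14 with bounds (3, +inf): OK
  at node 10 with bounds (3, 14): OK
  at node 40 with bounds (14, +inf): OK
  at node 24 with bounds (14, 40): OK
  at node 34 with bounds (24, 40): OK
No violation found at any node.
Result: Valid BST


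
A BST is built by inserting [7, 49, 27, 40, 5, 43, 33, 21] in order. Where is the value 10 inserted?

Starting tree (level order): [7, 5, 49, None, None, 27, None, 21, 40, None, None, 33, 43]
Insertion path: 7 -> 49 -> 27 -> 21
Result: insert 10 as left child of 21
Final tree (level order): [7, 5, 49, None, None, 27, None, 21, 40, 10, None, 33, 43]


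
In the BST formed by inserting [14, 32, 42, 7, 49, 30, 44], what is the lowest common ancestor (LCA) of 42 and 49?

Tree insertion order: [14, 32, 42, 7, 49, 30, 44]
Tree (level-order array): [14, 7, 32, None, None, 30, 42, None, None, None, 49, 44]
In a BST, the LCA of p=42, q=49 is the first node v on the
root-to-leaf path with p <= v <= q (go left if both < v, right if both > v).
Walk from root:
  at 14: both 42 and 49 > 14, go right
  at 32: both 42 and 49 > 32, go right
  at 42: 42 <= 42 <= 49, this is the LCA
LCA = 42


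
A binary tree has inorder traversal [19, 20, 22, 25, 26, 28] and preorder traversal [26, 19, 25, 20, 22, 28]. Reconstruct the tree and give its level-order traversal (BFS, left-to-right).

Inorder:  [19, 20, 22, 25, 26, 28]
Preorder: [26, 19, 25, 20, 22, 28]
Algorithm: preorder visits root first, so consume preorder in order;
for each root, split the current inorder slice at that value into
left-subtree inorder and right-subtree inorder, then recurse.
Recursive splits:
  root=26; inorder splits into left=[19, 20, 22, 25], right=[28]
  root=19; inorder splits into left=[], right=[20, 22, 25]
  root=25; inorder splits into left=[20, 22], right=[]
  root=20; inorder splits into left=[], right=[22]
  root=22; inorder splits into left=[], right=[]
  root=28; inorder splits into left=[], right=[]
Reconstructed level-order: [26, 19, 28, 25, 20, 22]


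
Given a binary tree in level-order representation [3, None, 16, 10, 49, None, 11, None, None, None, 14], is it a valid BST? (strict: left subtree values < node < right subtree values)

Level-order array: [3, None, 16, 10, 49, None, 11, None, None, None, 14]
Validate using subtree bounds (lo, hi): at each node, require lo < value < hi,
then recurse left with hi=value and right with lo=value.
Preorder trace (stopping at first violation):
  at node 3 with bounds (-inf, +inf): OK
  at node 16 with bounds (3, +inf): OK
  at node 10 with bounds (3, 16): OK
  at node 11 with bounds (10, 16): OK
  at node 14 with bounds (11, 16): OK
  at node 49 with bounds (16, +inf): OK
No violation found at any node.
Result: Valid BST


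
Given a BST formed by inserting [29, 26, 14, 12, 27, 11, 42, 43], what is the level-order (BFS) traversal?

Tree insertion order: [29, 26, 14, 12, 27, 11, 42, 43]
Tree (level-order array): [29, 26, 42, 14, 27, None, 43, 12, None, None, None, None, None, 11]
BFS from the root, enqueuing left then right child of each popped node:
  queue [29] -> pop 29, enqueue [26, 42], visited so far: [29]
  queue [26, 42] -> pop 26, enqueue [14, 27], visited so far: [29, 26]
  queue [42, 14, 27] -> pop 42, enqueue [43], visited so far: [29, 26, 42]
  queue [14, 27, 43] -> pop 14, enqueue [12], visited so far: [29, 26, 42, 14]
  queue [27, 43, 12] -> pop 27, enqueue [none], visited so far: [29, 26, 42, 14, 27]
  queue [43, 12] -> pop 43, enqueue [none], visited so far: [29, 26, 42, 14, 27, 43]
  queue [12] -> pop 12, enqueue [11], visited so far: [29, 26, 42, 14, 27, 43, 12]
  queue [11] -> pop 11, enqueue [none], visited so far: [29, 26, 42, 14, 27, 43, 12, 11]
Result: [29, 26, 42, 14, 27, 43, 12, 11]


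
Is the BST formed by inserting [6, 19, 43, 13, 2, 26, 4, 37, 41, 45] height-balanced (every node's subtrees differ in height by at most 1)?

Tree (level-order array): [6, 2, 19, None, 4, 13, 43, None, None, None, None, 26, 45, None, 37, None, None, None, 41]
Definition: a tree is height-balanced if, at every node, |h(left) - h(right)| <= 1 (empty subtree has height -1).
Bottom-up per-node check:
  node 4: h_left=-1, h_right=-1, diff=0 [OK], height=0
  node 2: h_left=-1, h_right=0, diff=1 [OK], height=1
  node 13: h_left=-1, h_right=-1, diff=0 [OK], height=0
  node 41: h_left=-1, h_right=-1, diff=0 [OK], height=0
  node 37: h_left=-1, h_right=0, diff=1 [OK], height=1
  node 26: h_left=-1, h_right=1, diff=2 [FAIL (|-1-1|=2 > 1)], height=2
  node 45: h_left=-1, h_right=-1, diff=0 [OK], height=0
  node 43: h_left=2, h_right=0, diff=2 [FAIL (|2-0|=2 > 1)], height=3
  node 19: h_left=0, h_right=3, diff=3 [FAIL (|0-3|=3 > 1)], height=4
  node 6: h_left=1, h_right=4, diff=3 [FAIL (|1-4|=3 > 1)], height=5
Node 26 violates the condition: |-1 - 1| = 2 > 1.
Result: Not balanced
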